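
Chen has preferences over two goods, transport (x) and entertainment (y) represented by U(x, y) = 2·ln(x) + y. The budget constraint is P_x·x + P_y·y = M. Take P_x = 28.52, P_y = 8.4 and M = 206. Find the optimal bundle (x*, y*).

x* = 0.5891, y* = 22.5238

So x*(P_x,P_y) = 2·P_y/P_x, independent of income; and y* = (M − 2·P_y)/P_y.
At the given prices: x* = 2·8.4/28.52 = 0.5891, and y* = 22.5238.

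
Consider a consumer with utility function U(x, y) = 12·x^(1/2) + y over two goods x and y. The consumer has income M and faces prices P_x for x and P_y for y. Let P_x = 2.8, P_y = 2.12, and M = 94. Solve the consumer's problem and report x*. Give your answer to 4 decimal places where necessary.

Set MRS = P_x/P_y: 6·x^(−1/2) = P_x/P_y.
Solve: √x = 6·P_y/P_x, so x*(P_x,P_y) = (6·P_y/P_x)², and y* = (M − P_x·x*)/P_y.
Plugging in: x* = (6·2.12/2.8)² = 20.6376.

x* = 20.6376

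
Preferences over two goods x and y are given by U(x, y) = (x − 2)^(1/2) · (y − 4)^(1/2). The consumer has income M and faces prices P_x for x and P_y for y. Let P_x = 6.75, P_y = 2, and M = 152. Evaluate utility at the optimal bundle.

V = 17.7588

Substituting into the budget: x* = 2 + 0.5·(M − 2·P_x − 4·P_y)/P_x, and y* = 4 + 0.5·(…)/P_y.
Discretionary income = 152 − 2·6.75 − 4·2 = 130.5; x* = 2 + 0.5·130.5/6.75 = 11.6667; y* = 4 + 0.5·130.5/2 = 36.625.
Utility at the optimum: U(11.6667, 36.625) = 17.7588.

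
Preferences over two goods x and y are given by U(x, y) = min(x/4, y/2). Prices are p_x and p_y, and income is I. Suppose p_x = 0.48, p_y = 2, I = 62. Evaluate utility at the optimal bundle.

Leontief preferences: the optimum is at the kink where x/4 = y/2, i.e. y = (1/2)·x.
Budget: p_x·x + p_y·(1/2)·x = I, so (4·p_x + 2·p_y)·x = 4·I.
Demand: x*(p_x,p_y,I) = 4·I/(4·p_x + 2·p_y), y* = 2·I/(4·p_x + 2·p_y).
Here 4·0.48 + 2·2 = 5.92, giving x* = 41.8919 and y* = 20.9459.
Utility at the optimum: U(41.8919, 20.9459) = 10.473.

V = 10.473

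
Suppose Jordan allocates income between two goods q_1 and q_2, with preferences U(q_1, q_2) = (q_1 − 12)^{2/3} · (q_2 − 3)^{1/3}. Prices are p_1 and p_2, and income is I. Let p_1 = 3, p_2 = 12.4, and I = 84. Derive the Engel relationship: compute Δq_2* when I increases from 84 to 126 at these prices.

Δq_2* = 1.129

This is Cobb-Douglas in (q_1−12, q_2−3): tangency gives 2/3·p_2·(q_2−3) = 1/3·p_1·(q_1−12).
Substituting into the budget: q_1* = 12 + 2/3·(I − 12·p_1 − 3·p_2)/p_1, and q_2* = 3 + 1/3·(…)/p_2.
Discretionary income = 84 − 12·3 − 3·12.4 = 10.8; q_2* = 3 + 1/3·10.8/12.4 = 3.2903.
At I' = 126: q_2* = 4.4194. Change: 4.4194 − 3.2903 = 1.129.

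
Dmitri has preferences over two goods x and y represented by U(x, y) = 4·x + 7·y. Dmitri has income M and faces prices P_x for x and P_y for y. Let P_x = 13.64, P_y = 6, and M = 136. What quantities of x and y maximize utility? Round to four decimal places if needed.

x* = 0, y* = 22.6667

y gives more utility per dollar, so spend all income on y: y* = M/P_y, x* = 0.
Numerically: x* = 0, y* = 22.6667.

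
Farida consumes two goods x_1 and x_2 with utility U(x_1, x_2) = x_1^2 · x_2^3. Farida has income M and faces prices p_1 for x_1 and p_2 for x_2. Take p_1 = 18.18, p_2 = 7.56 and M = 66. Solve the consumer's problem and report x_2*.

x_2* = 5.2381

Demand: x_1*(p_1,p_2,M) = 0.4·M/p_1 and x_2* = 0.6·M/p_2.
At p_1=18.18, p_2=7.56, M=66: x_2* = 0.6·66/7.56 = 5.2381.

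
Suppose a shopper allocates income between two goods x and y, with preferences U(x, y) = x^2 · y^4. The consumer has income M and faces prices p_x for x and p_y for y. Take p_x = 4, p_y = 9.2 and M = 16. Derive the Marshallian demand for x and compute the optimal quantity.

x* = 1.3333

The MRS is (1/2)·y/x. Set MRS = p_x/p_y.
Rearranging, p_y·y = 2·p_x·x. Substituting into the budget gives p_x·x·(1 + 2) = M.
Demand: x*(p_x,p_y,M) = 1/3·M/p_x and y* = 2/3·M/p_y.
At p_x=4, p_y=9.2, M=16: x* = 1/3·16/4 = 1.3333.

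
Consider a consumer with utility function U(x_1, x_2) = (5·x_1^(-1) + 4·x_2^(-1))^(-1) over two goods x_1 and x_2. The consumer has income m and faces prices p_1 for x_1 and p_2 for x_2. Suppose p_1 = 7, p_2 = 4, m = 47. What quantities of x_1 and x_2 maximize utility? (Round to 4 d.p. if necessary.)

x_1* = 4.0058, x_2* = 4.7398

MRS = MU_x_1/MU_x_2 = (5/4)·(x_2/x_1)^(2). Set equal to p_1/p_2.
Solve for the ratio: x_2/x_1 = [(4/5)·p_1/p_2]^(0.5).
With the ratio pinned down, the budget gives x_1* = m/(p_1 + p_2·(x_2/x_1)) and x_2* = (x_2/x_1)·x_1*.
Numerically x_2/x_1 = 1.183216, so x_1* = 47/(7 + 4·1.183216) = 4.0058 and x_2* = 1.183216·4.0058 = 4.7398.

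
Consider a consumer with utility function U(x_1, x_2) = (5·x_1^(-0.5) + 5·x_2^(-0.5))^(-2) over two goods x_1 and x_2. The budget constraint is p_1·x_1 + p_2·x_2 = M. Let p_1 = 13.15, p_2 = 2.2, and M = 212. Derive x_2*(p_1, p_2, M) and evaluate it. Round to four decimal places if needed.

Substitute x_2 = (x_2/x_1)·x_1 into the budget: x_1* = M/(p_1 + p_2·(x_2/x_1)).
Numerically x_2/x_1 = 3.293584, so x_1* = 212/(13.15 + 2.2·3.293584) = 10.3943 and x_2* = 3.293584·10.3943 = 34.2343.

x_2* = 34.2343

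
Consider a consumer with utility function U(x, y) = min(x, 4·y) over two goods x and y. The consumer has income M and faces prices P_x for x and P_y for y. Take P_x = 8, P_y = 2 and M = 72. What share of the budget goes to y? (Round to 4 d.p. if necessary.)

With perfect complements, no substitution: consume in ratio x:y = 4:1.
Budget: P_x·x + P_y·(1/4)·x = M, so (4·P_x + P_y)·x = 4·M.
Demand: x*(P_x,P_y,M) = 4·M/(4·P_x + P_y), y* = M/(4·P_x + P_y).
Here 4·8 + 2 = 34, giving x* = 8.4706 and y* = 2.1176.
Expenditure on y: 2·2.1176 = 4.2353; share = 0.0588.

share on y = 0.0588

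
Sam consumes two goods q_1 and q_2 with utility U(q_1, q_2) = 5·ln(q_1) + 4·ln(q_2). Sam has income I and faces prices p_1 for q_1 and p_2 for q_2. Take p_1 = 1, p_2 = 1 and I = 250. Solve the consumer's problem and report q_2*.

Tangency: MRS = (5/4)·q_2/q_1 = p_1/p_2.
So 5·p_2·q_2 = 4·p_1·q_1; combined with the budget, a share 5/9 of income goes to q_1.
Demand: q_1*(p_1,p_2,I) = 5/9·I/p_1 and q_2* = 4/9·I/p_2.
At p_1=1, p_2=1, I=250: q_2* = 4/9·250/1 = 111.1111.

q_2* = 111.1111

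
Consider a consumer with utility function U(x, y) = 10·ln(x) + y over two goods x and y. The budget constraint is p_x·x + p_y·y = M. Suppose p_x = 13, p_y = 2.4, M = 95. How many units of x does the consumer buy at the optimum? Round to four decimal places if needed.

x* = 1.8462

MU_x = 10/x, MU_y = 1. Tangency: 10/x = p_x/p_y.
So x*(p_x,p_y) = 10·p_y/p_x, independent of income; and y* = (M − 10·p_y)/p_y.
At the given prices: x* = 10·2.4/13 = 1.8462.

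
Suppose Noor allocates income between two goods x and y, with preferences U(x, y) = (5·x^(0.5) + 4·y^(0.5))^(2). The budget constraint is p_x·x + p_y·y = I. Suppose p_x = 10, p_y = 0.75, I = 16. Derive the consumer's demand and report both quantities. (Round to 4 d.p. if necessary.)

x* = 0.1678, y* = 19.0956

MRS = MU_x/MU_y = (5/4)·(y/x)^(0.5). Set equal to p_x/p_y.
Solve for the ratio: y/x = [(4/5)·p_x/p_y]^(2).
With the ratio pinned down, the budget gives x* = I/(p_x + p_y·(y/x)) and y* = (y/x)·x*.
Numerically y/x = 113.777778, so x* = 16/(10 + 0.75·113.777778) = 0.1678 and y* = 113.777778·0.1678 = 19.0956.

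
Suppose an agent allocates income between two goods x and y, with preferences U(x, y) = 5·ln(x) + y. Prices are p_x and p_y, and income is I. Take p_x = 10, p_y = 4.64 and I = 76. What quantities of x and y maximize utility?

MU_x = 5/x, MU_y = 1. Tangency: 5/x = p_x/p_y.
So x*(p_x,p_y) = 5·p_y/p_x, independent of income; and y* = (I − 5·p_y)/p_y.
At the given prices: x* = 5·4.64/10 = 2.32, and y* = 11.3793.

x* = 2.32, y* = 11.3793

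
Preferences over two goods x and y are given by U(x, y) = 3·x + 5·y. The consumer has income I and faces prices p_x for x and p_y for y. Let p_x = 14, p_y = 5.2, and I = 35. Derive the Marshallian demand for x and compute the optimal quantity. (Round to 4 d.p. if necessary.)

x* = 0

y gives more utility per dollar, so spend all income on y: y* = I/p_y, x* = 0.
Numerically: x* = 0, y* = 6.7308.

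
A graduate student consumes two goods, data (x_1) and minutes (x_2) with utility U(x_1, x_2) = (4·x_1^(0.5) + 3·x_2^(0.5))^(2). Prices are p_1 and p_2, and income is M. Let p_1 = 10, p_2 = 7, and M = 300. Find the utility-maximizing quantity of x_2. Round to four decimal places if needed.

x_2* = 19.0948

MRS = MU_x_1/MU_x_2 = (4/3)·(x_2/x_1)^(0.5). Set equal to p_1/p_2.
Hence x_2/x_1 = ((3/4)·p_1/p_2)^(1/(0.5)), i.e. raised to the 2 power.
Substitute x_2 = (x_2/x_1)·x_1 into the budget: x_1* = M/(p_1 + p_2·(x_2/x_1)).
Numerically x_2/x_1 = 1.147959, so x_1* = 300/(10 + 7·1.147959) = 16.6337 and x_2* = 1.147959·16.6337 = 19.0948.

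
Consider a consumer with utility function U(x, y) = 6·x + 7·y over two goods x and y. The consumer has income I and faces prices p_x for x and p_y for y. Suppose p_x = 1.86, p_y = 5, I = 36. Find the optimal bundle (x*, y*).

x* = 19.3548, y* = 0

x gives more utility per dollar, so spend all income on x: x* = I/p_x, y* = 0.
Numerically: x* = 19.3548, y* = 0.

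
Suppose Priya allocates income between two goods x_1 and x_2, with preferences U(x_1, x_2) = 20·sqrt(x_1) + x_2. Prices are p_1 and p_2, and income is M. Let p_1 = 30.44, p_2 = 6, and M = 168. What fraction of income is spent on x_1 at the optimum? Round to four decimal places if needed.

share on x_1 = 0.704

MU_x_1 = 10/√x_1, MU_x_2 = 1. Tangency: 10/√x_1 = p_1/p_2.
Thus x_1* = (10·p_2/p_1)² — independent of M — with the rest of income spent on x_2.
Plugging in: x_1* = (10·6/30.44)² = 3.8852, x_2* = 8.2891.
Expenditure on x_1: 30.44·3.8852 = 118.2654; share = 0.704.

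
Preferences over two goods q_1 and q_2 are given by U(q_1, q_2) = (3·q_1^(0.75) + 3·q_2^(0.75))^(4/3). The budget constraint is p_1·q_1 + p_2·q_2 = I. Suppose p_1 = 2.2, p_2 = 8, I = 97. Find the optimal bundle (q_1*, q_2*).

q_1* = 43.1926, q_2* = 0.247

MRS = MU_q_1/MU_q_2 = (q_2/q_1)^(0.25). Set equal to p_1/p_2.
Solve for the ratio: q_2/q_1 = [p_1/p_2]^(4).
Substitute q_2 = (q_2/q_1)·q_1 into the budget: q_1* = I/(p_1 + p_2·(q_2/q_1)).
Numerically q_2/q_1 = 0.005719, so q_1* = 97/(2.2 + 8·0.005719) = 43.1926 and q_2* = 0.005719·43.1926 = 0.247.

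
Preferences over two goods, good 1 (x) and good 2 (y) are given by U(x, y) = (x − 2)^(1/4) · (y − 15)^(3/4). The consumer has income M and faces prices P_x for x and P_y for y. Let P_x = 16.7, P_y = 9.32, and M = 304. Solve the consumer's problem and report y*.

y* = 25.5258

Let x' = x−2, y' = y−15. MRS = (1/3)·y'/x' = P_x/P_y.
After buying the subsistence bundle (2, 15), a share 0.25 of the remaining income goes to x: x* = 2 + 0.25·(M − 2P_x − 15P_y)/P_x.
Discretionary income = 304 − 2·16.7 − 15·9.32 = 130.8; y* = 15 + 0.75·130.8/9.32 = 25.5258.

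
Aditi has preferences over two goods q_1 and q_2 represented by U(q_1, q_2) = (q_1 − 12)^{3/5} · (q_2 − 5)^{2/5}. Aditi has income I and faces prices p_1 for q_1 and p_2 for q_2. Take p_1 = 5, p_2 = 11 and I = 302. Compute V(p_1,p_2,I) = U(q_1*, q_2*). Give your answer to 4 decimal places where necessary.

Let q_1' = q_1−12, q_2' = q_2−5. MRS = (3/2)·q_2'/q_1' = p_1/p_2.
Substituting into the budget: q_1* = 12 + 0.6·(I − 12·p_1 − 5·p_2)/p_1, and q_2* = 5 + 0.4·(…)/p_2.
Discretionary income = 302 − 12·5 − 5·11 = 187; q_1* = 12 + 0.6·187/5 = 34.44; q_2* = 5 + 0.4·187/11 = 11.8.
Utility at the optimum: U(34.44, 11.8) = 13.9193.

V = 13.9193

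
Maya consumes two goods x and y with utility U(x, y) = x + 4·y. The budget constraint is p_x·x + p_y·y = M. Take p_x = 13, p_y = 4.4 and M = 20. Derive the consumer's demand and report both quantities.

x* = 0, y* = 4.5455

Linear utility — the consumer picks whichever good has higher MU/price: 1/13 = 0.0769 vs 4/4.4 = 0.9091.
y gives more utility per dollar, so spend all income on y: y* = M/p_y, x* = 0.
Numerically: x* = 0, y* = 4.5455.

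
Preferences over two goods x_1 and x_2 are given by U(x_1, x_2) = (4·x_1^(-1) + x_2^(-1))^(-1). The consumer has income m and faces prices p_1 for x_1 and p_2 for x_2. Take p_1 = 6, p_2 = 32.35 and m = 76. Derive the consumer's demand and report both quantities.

From the CES first-order condition, 4·(x_2/x_1)^(2) = p_1/p_2.
Hence x_2/x_1 = ((1/4)·p_1/p_2)^(1/(2)), i.e. raised to the 0.5 power.
With the ratio pinned down, the budget gives x_1* = m/(p_1 + p_2·(x_2/x_1)) and x_2* = (x_2/x_1)·x_1*.
Numerically x_2/x_1 = 0.215332, so x_1* = 76/(6 + 32.35·0.215332) = 5.8615 and x_2* = 0.215332·5.8615 = 1.2622.

x_1* = 5.8615, x_2* = 1.2622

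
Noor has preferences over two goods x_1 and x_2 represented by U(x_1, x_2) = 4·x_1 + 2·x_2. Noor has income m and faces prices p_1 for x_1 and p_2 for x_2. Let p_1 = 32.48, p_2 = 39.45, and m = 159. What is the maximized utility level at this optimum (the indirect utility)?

V = 19.5813

x_1 gives more utility per dollar, so spend all income on x_1: x_1* = m/p_1, x_2* = 0.
Numerically: x_1* = 4.8953, x_2* = 0.
Utility at the optimum: U(4.8953, 0) = 19.5813.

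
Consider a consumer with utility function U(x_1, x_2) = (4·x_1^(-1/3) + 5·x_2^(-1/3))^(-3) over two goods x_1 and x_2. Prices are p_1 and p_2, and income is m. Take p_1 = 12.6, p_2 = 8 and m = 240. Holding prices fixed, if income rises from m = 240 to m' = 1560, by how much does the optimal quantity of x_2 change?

From the CES first-order condition, (4/5)·(x_2/x_1)^(4/3) = p_1/p_2.
Hence x_2/x_1 = ((5/4)·p_1/p_2)^(1/(4/3)), i.e. raised to the 0.75 power.
With the ratio pinned down, the budget gives x_1* = m/(p_1 + p_2·(x_2/x_1)) and x_2* = (x_2/x_1)·x_1*.
Numerically x_2/x_1 = 1.662046, so x_1* = 240/(12.6 + 8·1.662046) = 9.2677 and x_2* = 1.662046·9.2677 = 15.4034.
At m' = 1560: x_2* = 100.1218. Change: 100.1218 − 15.4034 = 84.7185.

Δx_2* = 84.7185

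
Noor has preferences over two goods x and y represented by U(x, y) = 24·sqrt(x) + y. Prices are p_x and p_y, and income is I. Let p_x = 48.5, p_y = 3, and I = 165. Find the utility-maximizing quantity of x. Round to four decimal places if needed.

MU_x = 12/√x, MU_y = 1. Tangency: 12/√x = p_x/p_y.
Solve: √x = 12·p_y/p_x, so x*(p_x,p_y) = (12·p_y/p_x)², and y* = (I − p_x·x*)/p_y.
Plugging in: x* = (12·3/48.5)² = 0.551.

x* = 0.551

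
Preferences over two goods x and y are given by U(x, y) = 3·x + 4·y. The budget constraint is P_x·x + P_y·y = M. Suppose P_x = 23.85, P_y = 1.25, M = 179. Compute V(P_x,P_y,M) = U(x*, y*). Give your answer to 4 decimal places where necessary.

V = 572.8

y gives more utility per dollar, so spend all income on y: y* = M/P_y, x* = 0.
Numerically: x* = 0, y* = 143.2.
Utility at the optimum: U(0, 143.2) = 572.8.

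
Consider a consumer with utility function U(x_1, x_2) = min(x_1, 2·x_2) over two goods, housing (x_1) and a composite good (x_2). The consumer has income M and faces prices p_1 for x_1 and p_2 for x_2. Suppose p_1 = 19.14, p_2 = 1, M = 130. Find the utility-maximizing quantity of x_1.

With perfect complements, no substitution: consume in ratio x_1:x_2 = 2:1.
Budget: p_1·x_1 + p_2·(1/2)·x_1 = M, so (2·p_1 + p_2)·x_1 = 2·M.
Demand: x_1*(p_1,p_2,M) = 2·M/(2·p_1 + p_2), x_2* = M/(2·p_1 + p_2).
Here 2·19.14 + 1 = 39.28, giving x_1* = 6.6191.

x_1* = 6.6191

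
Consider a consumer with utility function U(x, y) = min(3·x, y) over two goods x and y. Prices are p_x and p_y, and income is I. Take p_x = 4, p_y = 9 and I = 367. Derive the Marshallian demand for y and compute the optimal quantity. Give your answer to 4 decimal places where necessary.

y* = 35.5161

Here 4 + 3·9 = 31, giving y* = 35.5161.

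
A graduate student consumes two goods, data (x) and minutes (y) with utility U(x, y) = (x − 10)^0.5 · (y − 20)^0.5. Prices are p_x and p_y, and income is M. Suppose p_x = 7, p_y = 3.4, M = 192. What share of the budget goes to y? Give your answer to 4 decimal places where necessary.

After buying the subsistence bundle (10, 20), a share 0.5 of the remaining income goes to x: x* = 10 + 0.5·(M − 10p_x − 20p_y)/p_x.
Discretionary income = 192 − 10·7 − 20·3.4 = 54; x* = 10 + 0.5·54/7 = 13.8571; y* = 20 + 0.5·54/3.4 = 27.9412.
Expenditure on y: 3.4·27.9412 = 95; share = 0.4948.

share on y = 0.4948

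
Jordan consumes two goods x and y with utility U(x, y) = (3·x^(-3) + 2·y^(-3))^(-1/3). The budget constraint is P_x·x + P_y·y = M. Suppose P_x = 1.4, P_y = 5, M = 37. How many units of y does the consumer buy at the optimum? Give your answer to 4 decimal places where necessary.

Substitute y = (y/x)·x into the budget: x* = M/(P_x + P_y·(y/x)).
Numerically y/x = 0.657305, so x* = 37/(1.4 + 5·0.657305) = 7.895 and y* = 0.657305·7.895 = 5.1894.

y* = 5.1894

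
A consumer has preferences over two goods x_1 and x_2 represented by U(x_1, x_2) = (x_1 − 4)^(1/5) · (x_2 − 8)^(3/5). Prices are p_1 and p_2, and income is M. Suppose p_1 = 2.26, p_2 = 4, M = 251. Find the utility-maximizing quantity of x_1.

This is Cobb-Douglas in (x_1−4, x_2−8): tangency gives 0.2·p_2·(x_2−8) = 0.6·p_1·(x_1−4).
Substituting into the budget: x_1* = 4 + 0.25·(M − 4·p_1 − 8·p_2)/p_1, and x_2* = 8 + 0.75·(…)/p_2.
Discretionary income = 251 − 4·2.26 − 8·4 = 209.96; x_1* = 4 + 0.25·209.96/2.26 = 27.2257.

x_1* = 27.2257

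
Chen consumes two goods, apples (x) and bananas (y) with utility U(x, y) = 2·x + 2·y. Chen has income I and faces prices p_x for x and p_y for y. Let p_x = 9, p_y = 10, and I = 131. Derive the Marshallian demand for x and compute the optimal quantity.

Linear utility — the consumer picks whichever good has higher MU/price: 2/9 = 0.2222 vs 2/10 = 0.2.
x gives more utility per dollar, so spend all income on x: x* = I/p_x, y* = 0.
Numerically: x* = 14.5556, y* = 0.

x* = 14.5556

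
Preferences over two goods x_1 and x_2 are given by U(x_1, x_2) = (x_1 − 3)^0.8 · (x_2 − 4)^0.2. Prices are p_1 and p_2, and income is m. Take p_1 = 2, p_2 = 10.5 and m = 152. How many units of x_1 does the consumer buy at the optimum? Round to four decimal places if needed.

Let x_1' = x_1−3, x_2' = x_2−4. MRS = 4·x_2'/x_1' = p_1/p_2.
After buying the subsistence bundle (3, 4), a share 0.8 of the remaining income goes to x_1: x_1* = 3 + 0.8·(m − 3p_1 − 4p_2)/p_1.
Discretionary income = 152 − 3·2 − 4·10.5 = 104; x_1* = 3 + 0.8·104/2 = 44.6.

x_1* = 44.6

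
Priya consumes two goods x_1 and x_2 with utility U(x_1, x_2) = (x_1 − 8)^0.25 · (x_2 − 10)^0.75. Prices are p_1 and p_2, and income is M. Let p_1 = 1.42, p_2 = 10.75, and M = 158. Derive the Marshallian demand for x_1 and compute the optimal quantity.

x_1* = 14.8908

This is Cobb-Douglas in (x_1−8, x_2−10): tangency gives 0.25·p_2·(x_2−10) = 0.75·p_1·(x_1−8).
Substituting into the budget: x_1* = 8 + 0.25·(M − 8·p_1 − 10·p_2)/p_1, and x_2* = 10 + 0.75·(…)/p_2.
Discretionary income = 158 − 8·1.42 − 10·10.75 = 39.14; x_1* = 8 + 0.25·39.14/1.42 = 14.8908.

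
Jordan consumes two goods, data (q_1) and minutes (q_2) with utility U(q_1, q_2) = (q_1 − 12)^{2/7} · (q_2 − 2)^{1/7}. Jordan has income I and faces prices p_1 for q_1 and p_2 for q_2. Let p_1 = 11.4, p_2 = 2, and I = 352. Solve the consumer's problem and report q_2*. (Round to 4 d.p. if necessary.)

MRS = 2·(q_2−2)/(q_1−12). Tangency with p_1/p_2 gives q_2−2 = (1/2)·(p_1/p_2)·(q_1−12).
After buying the subsistence bundle (12, 2), a share 2/3 of the remaining income goes to q_1: q_1* = 12 + 2/3·(I − 12p_1 − 2p_2)/p_1.
Discretionary income = 352 − 12·11.4 − 2·2 = 211.2; q_2* = 2 + 1/3·211.2/2 = 37.2.

q_2* = 37.2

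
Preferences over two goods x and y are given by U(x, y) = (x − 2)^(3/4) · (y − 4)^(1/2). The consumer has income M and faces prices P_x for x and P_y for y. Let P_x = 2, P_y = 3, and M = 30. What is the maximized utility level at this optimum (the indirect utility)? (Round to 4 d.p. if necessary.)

Discretionary income = 30 − 2·2 − 4·3 = 14; x* = 2 + 0.6·14/2 = 6.2; y* = 4 + 0.4·14/3 = 5.8667.
Utility at the optimum: U(6.2, 5.8667) = 4.0084.

V = 4.0084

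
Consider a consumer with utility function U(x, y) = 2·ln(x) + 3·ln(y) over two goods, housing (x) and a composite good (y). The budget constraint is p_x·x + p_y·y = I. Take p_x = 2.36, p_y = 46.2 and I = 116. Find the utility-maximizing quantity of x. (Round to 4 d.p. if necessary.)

x* = 19.661

The MRS is (2/3)·y/x. Set MRS = p_x/p_y.
So 2·p_y·y = 3·p_x·x; combined with the budget, a share 0.4 of income goes to x.
Demand: x*(p_x,p_y,I) = 0.4·I/p_x and y* = 0.6·I/p_y.
At p_x=2.36, p_y=46.2, I=116: x* = 0.4·116/2.36 = 19.661.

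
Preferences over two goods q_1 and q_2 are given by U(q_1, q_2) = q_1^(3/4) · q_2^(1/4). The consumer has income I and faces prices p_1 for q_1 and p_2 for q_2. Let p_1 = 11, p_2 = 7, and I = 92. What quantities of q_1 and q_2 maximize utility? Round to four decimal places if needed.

q_1* = 6.2727, q_2* = 3.2857

Tangency: MRS = 3·q_2/q_1 = p_1/p_2.
Rearranging, p_2·q_2 = (1/3)·p_1·q_1. Substituting into the budget gives p_1·q_1·(1 + (1/3)) = I.
Demand: q_1*(p_1,p_2,I) = 0.75·I/p_1 and q_2* = 0.25·I/p_2.
At p_1=11, p_2=7, I=92: q_1* = 0.75·92/11 = 6.2727, q_2* = 3.2857.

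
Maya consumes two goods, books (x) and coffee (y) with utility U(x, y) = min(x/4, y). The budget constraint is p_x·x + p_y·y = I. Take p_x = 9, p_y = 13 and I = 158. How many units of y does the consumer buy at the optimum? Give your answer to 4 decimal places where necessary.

y* = 3.2245

With perfect complements, no substitution: consume in ratio x:y = 4:1.
Budget: p_x·x + p_y·(1/4)·x = I, so (4·p_x + p_y)·x = 4·I.
Demand: x*(p_x,p_y,I) = 4·I/(4·p_x + p_y), y* = I/(4·p_x + p_y).
Here 4·9 + 13 = 49, giving y* = 3.2245.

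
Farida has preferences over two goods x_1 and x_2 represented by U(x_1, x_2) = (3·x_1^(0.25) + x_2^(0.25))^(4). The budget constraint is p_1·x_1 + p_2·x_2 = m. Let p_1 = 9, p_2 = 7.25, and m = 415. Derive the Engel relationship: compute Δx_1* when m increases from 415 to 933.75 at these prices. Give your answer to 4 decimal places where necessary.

MRS = MU_x_1/MU_x_2 = 3·(x_2/x_1)^(0.75). Set equal to p_1/p_2.
Solve for the ratio: x_2/x_1 = [(1/3)·p_1/p_2]^(4/3).
Substitute x_2 = (x_2/x_1)·x_1 into the budget: x_1* = m/(p_1 + p_2·(x_2/x_1)).
Numerically x_2/x_1 = 0.30835, so x_1* = 415/(9 + 7.25·0.30835) = 36.9364.
At m' = 933.75: x_1* = 83.1068. Change: 83.1068 − 36.9364 = 46.1705.

Δx_1* = 46.1705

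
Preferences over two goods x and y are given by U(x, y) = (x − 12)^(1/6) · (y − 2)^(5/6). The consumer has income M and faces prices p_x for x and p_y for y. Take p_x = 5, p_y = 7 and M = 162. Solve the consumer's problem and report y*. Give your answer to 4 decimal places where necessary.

y* = 12.4762

MRS = (1/5)·(y−2)/(x−12). Tangency with p_x/p_y gives y−2 = 5·(p_x/p_y)·(x−12).
Substituting into the budget: x* = 12 + 1/6·(M − 12·p_x − 2·p_y)/p_x, and y* = 2 + 5/6·(…)/p_y.
Discretionary income = 162 − 12·5 − 2·7 = 88; y* = 2 + 5/6·88/7 = 12.4762.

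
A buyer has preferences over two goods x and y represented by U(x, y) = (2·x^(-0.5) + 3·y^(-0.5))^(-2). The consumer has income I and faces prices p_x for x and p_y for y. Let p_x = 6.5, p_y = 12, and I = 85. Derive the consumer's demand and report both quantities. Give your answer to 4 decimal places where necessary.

x* = 5.0151, y* = 4.3668

Numerically y/x = 0.870727, so x* = 85/(6.5 + 12·0.870727) = 5.0151 and y* = 0.870727·5.0151 = 4.3668.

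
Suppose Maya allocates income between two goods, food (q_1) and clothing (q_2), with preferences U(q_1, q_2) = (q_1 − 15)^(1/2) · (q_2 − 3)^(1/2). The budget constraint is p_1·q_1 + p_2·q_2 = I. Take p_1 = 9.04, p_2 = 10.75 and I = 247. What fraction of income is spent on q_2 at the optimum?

share on q_2 = 0.2908

MRS = (q_2−3)/(q_1−15). Tangency with p_1/p_2 gives q_2−3 = (p_1/p_2)·(q_1−15).
After buying the subsistence bundle (15, 3), a share 0.5 of the remaining income goes to q_1: q_1* = 15 + 0.5·(I − 15p_1 − 3p_2)/p_1.
Discretionary income = 247 − 15·9.04 − 3·10.75 = 79.15; q_1* = 15 + 0.5·79.15/9.04 = 19.3778; q_2* = 3 + 0.5·79.15/10.75 = 6.6814.
Expenditure on q_2: 10.75·6.6814 = 71.825; share = 0.2908.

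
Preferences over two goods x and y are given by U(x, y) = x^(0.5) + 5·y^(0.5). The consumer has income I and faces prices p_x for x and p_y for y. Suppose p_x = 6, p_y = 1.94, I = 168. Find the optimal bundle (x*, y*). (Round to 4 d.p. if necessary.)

Numerically y/x = 239.132745, so x* = 168/(6 + 1.94·239.132745) = 0.3575 and y* = 239.132745·0.3575 = 85.4922.

x* = 0.3575, y* = 85.4922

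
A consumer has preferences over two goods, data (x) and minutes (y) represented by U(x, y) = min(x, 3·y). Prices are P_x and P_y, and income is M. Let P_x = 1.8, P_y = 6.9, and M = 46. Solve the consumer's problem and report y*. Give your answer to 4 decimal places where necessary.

y* = 3.7398

Here 3·1.8 + 6.9 = 12.3, giving y* = 3.7398.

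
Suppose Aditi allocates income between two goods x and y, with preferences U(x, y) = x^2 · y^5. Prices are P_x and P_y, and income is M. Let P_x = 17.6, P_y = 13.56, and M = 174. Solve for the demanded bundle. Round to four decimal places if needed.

x* = 2.8247, y* = 9.1656

The MRS is (2/5)·y/x. Set MRS = P_x/P_y.
Rearranging, P_y·y = (5/2)·P_x·x. Substituting into the budget gives P_x·x·(1 + (5/2)) = M.
Demand: x*(P_x,P_y,M) = 2/7·M/P_x and y* = 5/7·M/P_y.
At P_x=17.6, P_y=13.56, M=174: x* = 2/7·174/17.6 = 2.8247, y* = 9.1656.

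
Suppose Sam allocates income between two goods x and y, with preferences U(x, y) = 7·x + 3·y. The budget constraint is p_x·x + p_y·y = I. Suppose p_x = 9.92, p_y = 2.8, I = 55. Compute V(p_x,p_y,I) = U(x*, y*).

V = 58.9286

Perfect substitutes: compare marginal utility per dollar. 7/p_x vs 3/p_y → 0.7056 vs 1.0714.
y gives more utility per dollar, so spend all income on y: y* = I/p_y, x* = 0.
Numerically: x* = 0, y* = 19.6429.
Utility at the optimum: U(0, 19.6429) = 58.9286.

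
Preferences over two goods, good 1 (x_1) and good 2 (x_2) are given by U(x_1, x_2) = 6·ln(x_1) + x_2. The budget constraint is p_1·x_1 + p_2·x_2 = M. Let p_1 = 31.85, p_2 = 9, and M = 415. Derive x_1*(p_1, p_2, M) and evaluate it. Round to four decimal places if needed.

x_1* = 1.6954

So x_1*(p_1,p_2) = 6·p_2/p_1, independent of income; and x_2* = (M − 6·p_2)/p_2.
At the given prices: x_1* = 6·9/31.85 = 1.6954.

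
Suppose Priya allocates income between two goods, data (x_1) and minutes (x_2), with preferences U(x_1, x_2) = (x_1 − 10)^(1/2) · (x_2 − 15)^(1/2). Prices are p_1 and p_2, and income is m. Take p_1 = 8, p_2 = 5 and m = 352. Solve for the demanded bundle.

Discretionary income = 352 − 10·8 − 15·5 = 197; x_1* = 10 + 0.5·197/8 = 22.3125; x_2* = 15 + 0.5·197/5 = 34.7.

x_1* = 22.3125, x_2* = 34.7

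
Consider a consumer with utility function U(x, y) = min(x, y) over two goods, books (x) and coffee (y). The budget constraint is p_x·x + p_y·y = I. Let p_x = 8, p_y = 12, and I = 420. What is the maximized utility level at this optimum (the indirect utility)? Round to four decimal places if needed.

V = 21

With perfect complements, no substitution: consume in ratio x:y = 1:1.
Budget: p_x·x + p_y·x = I, so (p_x + p_y)·x = I.
Demand: x*(p_x,p_y,I) = I/(p_x + p_y), y* = I/(p_x + p_y).
Here 8 + 12 = 20, giving x* = 21 and y* = 21.
Utility at the optimum: U(21, 21) = 21.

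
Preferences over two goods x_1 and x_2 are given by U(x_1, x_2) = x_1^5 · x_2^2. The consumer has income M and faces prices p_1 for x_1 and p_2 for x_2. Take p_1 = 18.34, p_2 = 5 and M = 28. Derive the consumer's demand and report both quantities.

x_1* = 1.0905, x_2* = 1.6

At p_1=18.34, p_2=5, M=28: x_1* = 5/7·28/18.34 = 1.0905, x_2* = 1.6.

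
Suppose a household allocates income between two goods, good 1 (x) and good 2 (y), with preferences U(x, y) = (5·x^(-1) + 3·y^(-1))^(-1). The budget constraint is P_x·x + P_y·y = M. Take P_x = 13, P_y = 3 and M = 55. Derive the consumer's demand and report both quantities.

x* = 3.0834, y* = 4.9719

From the CES first-order condition, (5/3)·(y/x)^(2) = P_x/P_y.
Hence y/x = ((3/5)·P_x/P_y)^(1/(2)), i.e. raised to the 0.5 power.
Substitute y = (y/x)·x into the budget: x* = M/(P_x + P_y·(y/x)).
Numerically y/x = 1.612452, so x* = 55/(13 + 3·1.612452) = 3.0834 and y* = 1.612452·3.0834 = 4.9719.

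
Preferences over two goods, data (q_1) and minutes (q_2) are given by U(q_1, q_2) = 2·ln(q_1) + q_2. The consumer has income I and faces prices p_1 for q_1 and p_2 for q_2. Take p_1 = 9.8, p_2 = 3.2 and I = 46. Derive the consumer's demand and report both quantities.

So q_1*(p_1,p_2) = 2·p_2/p_1, independent of income; and q_2* = (I − 2·p_2)/p_2.
At the given prices: q_1* = 2·3.2/9.8 = 0.6531, and q_2* = 12.375.

q_1* = 0.6531, q_2* = 12.375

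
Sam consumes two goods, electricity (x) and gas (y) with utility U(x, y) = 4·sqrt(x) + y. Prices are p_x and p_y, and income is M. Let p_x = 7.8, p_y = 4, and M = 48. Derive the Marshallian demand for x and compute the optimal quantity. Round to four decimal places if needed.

x* = 1.0519

Utility is quasi-linear in y; the FOC for x is 2/√x = p_x/p_y.
Thus x* = (2·p_y/p_x)² — independent of M — with the rest of income spent on y.
Plugging in: x* = (2·4/7.8)² = 1.0519.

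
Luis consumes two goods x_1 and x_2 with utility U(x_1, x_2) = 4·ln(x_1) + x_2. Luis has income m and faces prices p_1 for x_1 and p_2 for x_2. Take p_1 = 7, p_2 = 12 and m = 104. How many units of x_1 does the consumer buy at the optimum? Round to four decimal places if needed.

x_1* = 6.8571

MU_x_1 = 4/x_1, MU_x_2 = 1. Tangency: 4/x_1 = p_1/p_2.
So x_1*(p_1,p_2) = 4·p_2/p_1, independent of income; and x_2* = (m − 4·p_2)/p_2.
At the given prices: x_1* = 4·12/7 = 6.8571.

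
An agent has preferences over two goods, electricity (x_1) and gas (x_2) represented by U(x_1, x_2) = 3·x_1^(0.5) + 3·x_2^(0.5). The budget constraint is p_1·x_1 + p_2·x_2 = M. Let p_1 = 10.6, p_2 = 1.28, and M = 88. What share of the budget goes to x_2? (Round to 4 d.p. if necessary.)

share on x_2 = 0.8923

With the ratio pinned down, the budget gives x_1* = M/(p_1 + p_2·(x_2/x_1)) and x_2* = (x_2/x_1)·x_1*.
Numerically x_2/x_1 = 68.579102, so x_1* = 88/(10.6 + 1.28·68.579102) = 0.8945 and x_2* = 68.579102·0.8945 = 61.3426.
Expenditure on x_2: 1.28·61.3426 = 78.5185; share = 0.8923.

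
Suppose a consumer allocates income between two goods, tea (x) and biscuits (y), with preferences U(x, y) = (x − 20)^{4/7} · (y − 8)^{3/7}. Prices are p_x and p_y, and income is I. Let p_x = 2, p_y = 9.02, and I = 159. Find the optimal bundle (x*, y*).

Discretionary income = 159 − 20·2 − 8·9.02 = 46.84; x* = 20 + 4/7·46.84/2 = 33.3829; y* = 8 + 3/7·46.84/9.02 = 10.2255.

x* = 33.3829, y* = 10.2255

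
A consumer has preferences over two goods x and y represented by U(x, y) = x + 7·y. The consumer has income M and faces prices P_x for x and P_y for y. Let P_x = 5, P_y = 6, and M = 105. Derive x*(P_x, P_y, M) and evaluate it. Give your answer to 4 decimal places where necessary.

x* = 0

Linear utility — the consumer picks whichever good has higher MU/price: 1/5 = 0.2 vs 7/6 = 1.1667.
y gives more utility per dollar, so spend all income on y: y* = M/P_y, x* = 0.
Numerically: x* = 0, y* = 17.5.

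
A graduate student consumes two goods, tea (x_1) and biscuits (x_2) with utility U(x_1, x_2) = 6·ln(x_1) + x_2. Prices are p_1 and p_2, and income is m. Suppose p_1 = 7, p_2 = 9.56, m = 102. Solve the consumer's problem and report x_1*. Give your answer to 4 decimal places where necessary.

x_1* = 8.1943

At the given prices: x_1* = 6·9.56/7 = 8.1943.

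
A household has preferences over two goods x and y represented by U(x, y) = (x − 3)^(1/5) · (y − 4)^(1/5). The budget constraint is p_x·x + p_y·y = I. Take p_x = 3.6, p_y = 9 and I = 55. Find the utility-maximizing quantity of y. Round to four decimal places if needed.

y* = 4.4556

This is Cobb-Douglas in (x−3, y−4): tangency gives 0.2·p_y·(y−4) = 0.2·p_x·(x−3).
After buying the subsistence bundle (3, 4), a share 0.5 of the remaining income goes to x: x* = 3 + 0.5·(I − 3p_x − 4p_y)/p_x.
Discretionary income = 55 − 3·3.6 − 4·9 = 8.2; y* = 4 + 0.5·8.2/9 = 4.4556.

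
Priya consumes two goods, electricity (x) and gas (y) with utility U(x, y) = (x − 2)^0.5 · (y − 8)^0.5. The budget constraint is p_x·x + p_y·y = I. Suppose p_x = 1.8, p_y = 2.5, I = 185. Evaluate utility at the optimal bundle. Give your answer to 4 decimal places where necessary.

Discretionary income = 185 − 2·1.8 − 8·2.5 = 161.4; x* = 2 + 0.5·161.4/1.8 = 46.8333; y* = 8 + 0.5·161.4/2.5 = 40.28.
Utility at the optimum: U(46.8333, 40.28) = 38.0423.

V = 38.0423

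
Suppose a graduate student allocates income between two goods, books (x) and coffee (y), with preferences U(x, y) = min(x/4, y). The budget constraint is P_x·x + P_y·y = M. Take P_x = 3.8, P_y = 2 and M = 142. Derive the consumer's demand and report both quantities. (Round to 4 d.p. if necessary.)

With perfect complements, no substitution: consume in ratio x:y = 4:1.
Budget: P_x·x + P_y·(1/4)·x = M, so (4·P_x + P_y)·x = 4·M.
Demand: x*(P_x,P_y,M) = 4·M/(4·P_x + P_y), y* = M/(4·P_x + P_y).
Here 4·3.8 + 2 = 17.2, giving x* = 33.0233 and y* = 8.2558.

x* = 33.0233, y* = 8.2558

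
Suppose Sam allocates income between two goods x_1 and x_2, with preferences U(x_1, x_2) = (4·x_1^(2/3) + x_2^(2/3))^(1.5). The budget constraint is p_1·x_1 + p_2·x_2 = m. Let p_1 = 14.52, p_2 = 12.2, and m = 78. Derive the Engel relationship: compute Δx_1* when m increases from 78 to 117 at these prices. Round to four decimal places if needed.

MU_x_1 ∝ 4·x_1^(-1/3), MU_x_2 ∝ x_2^(-1/3), so MRS = 4·(x_2/x_1)^(1/3) = p_1/p_2.
Hence x_2/x_1 = ((1/4)·p_1/p_2)^(1/(1/3)), i.e. raised to the 3 power.
Substitute x_2 = (x_2/x_1)·x_1 into the budget: x_1* = m/(p_1 + p_2·(x_2/x_1)).
Numerically x_2/x_1 = 0.026341, so x_1* = 78/(14.52 + 12.2·0.026341) = 5.2556.
At m' = 117: x_1* = 7.8834. Change: 7.8834 − 5.2556 = 2.6278.

Δx_1* = 2.6278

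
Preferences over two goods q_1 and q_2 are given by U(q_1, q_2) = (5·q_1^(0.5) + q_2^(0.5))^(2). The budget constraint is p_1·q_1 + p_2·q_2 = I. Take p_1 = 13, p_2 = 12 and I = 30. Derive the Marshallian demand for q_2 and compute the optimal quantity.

MRS = MU_q_1/MU_q_2 = 5·(q_2/q_1)^(0.5). Set equal to p_1/p_2.
Solve for the ratio: q_2/q_1 = [(1/5)·p_1/p_2]^(2).
With the ratio pinned down, the budget gives q_1* = I/(p_1 + p_2·(q_2/q_1)) and q_2* = (q_2/q_1)·q_1*.
Numerically q_2/q_1 = 0.046944, so q_1* = 30/(13 + 12·0.046944) = 2.2118 and q_2* = 0.046944·2.2118 = 0.1038.

q_2* = 0.1038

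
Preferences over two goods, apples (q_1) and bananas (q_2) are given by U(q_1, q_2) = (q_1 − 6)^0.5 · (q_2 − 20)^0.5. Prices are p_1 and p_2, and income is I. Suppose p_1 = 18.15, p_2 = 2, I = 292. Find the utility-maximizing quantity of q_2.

q_2* = 55.775

After buying the subsistence bundle (6, 20), a share 0.5 of the remaining income goes to q_1: q_1* = 6 + 0.5·(I − 6p_1 − 20p_2)/p_1.
Discretionary income = 292 − 6·18.15 − 20·2 = 143.1; q_2* = 20 + 0.5·143.1/2 = 55.775.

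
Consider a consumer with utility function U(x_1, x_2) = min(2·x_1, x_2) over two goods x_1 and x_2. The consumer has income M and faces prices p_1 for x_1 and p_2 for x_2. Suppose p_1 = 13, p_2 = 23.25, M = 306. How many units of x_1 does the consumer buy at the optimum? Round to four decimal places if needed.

x_1* = 5.1429

Demand: x_1*(p_1,p_2,M) = M/(p_1 + 2·p_2), x_2* = 2·M/(p_1 + 2·p_2).
Here 13 + 2·23.25 = 59.5, giving x_1* = 5.1429.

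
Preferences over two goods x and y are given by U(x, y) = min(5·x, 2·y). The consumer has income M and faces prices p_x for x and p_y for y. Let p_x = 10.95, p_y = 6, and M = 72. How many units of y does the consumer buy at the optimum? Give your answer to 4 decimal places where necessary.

y* = 6.9364

Leontief preferences: the optimum is at the kink where x/2 = y/5, i.e. y = (5/2)·x.
Budget: p_x·x + p_y·(5/2)·x = M, so (2·p_x + 5·p_y)·x = 2·M.
Demand: x*(p_x,p_y,M) = 2·M/(2·p_x + 5·p_y), y* = 5·M/(2·p_x + 5·p_y).
Here 2·10.95 + 5·6 = 51.9, giving y* = 6.9364.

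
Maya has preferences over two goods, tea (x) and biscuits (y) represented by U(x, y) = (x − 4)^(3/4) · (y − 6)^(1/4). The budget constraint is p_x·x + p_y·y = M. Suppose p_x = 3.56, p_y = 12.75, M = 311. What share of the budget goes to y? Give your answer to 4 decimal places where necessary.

Let x' = x−4, y' = y−6. MRS = 3·y'/x' = p_x/p_y.
Substituting into the budget: x* = 4 + 0.75·(M − 4·p_x − 6·p_y)/p_x, and y* = 6 + 0.25·(…)/p_y.
Discretionary income = 311 − 4·3.56 − 6·12.75 = 220.26; x* = 4 + 0.75·220.26/3.56 = 50.4031; y* = 6 + 0.25·220.26/12.75 = 10.3188.
Expenditure on y: 12.75·10.3188 = 131.565; share = 0.423.

share on y = 0.423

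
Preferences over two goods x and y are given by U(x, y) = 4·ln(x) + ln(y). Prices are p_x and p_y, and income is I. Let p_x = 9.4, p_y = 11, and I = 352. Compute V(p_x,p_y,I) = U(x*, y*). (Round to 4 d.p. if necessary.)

Tangency: MRS = 4·y/x = p_x/p_y.
So 4·p_y·y = p_x·x; combined with the budget, a share 0.8 of income goes to x.
Demand: x*(p_x,p_y,I) = 0.8·I/p_x and y* = 0.2·I/p_y.
At p_x=9.4, p_y=11, I=352: x* = 0.8·352/9.4 = 29.9574, y* = 6.4.
Utility at the optimum: U(29.9574, 6.4) = 15.4554.

V = 15.4554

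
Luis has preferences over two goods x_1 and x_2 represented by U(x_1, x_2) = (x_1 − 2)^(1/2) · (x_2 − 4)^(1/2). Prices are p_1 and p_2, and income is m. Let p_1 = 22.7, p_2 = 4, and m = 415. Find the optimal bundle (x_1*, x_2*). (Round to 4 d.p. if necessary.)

MRS = (x_2−4)/(x_1−2). Tangency with p_1/p_2 gives x_2−4 = (p_1/p_2)·(x_1−2).
Substituting into the budget: x_1* = 2 + 0.5·(m − 2·p_1 − 4·p_2)/p_1, and x_2* = 4 + 0.5·(…)/p_2.
Discretionary income = 415 − 2·22.7 − 4·4 = 353.6; x_1* = 2 + 0.5·353.6/22.7 = 9.7885; x_2* = 4 + 0.5·353.6/4 = 48.2.

x_1* = 9.7885, x_2* = 48.2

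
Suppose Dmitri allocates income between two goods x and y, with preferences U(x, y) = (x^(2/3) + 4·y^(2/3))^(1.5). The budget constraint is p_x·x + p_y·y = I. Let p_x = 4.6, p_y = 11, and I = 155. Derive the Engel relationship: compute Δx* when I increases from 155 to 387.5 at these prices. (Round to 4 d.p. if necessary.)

Δx* = 4.1456

MU_x ∝ x^(-1/3), MU_y ∝ 4·y^(-1/3), so MRS = (1/4)·(y/x)^(1/3) = p_x/p_y.
Solve for the ratio: y/x = [4·p_x/p_y]^(3).
With the ratio pinned down, the budget gives x* = I/(p_x + p_y·(y/x)) and y* = (y/x)·x*.
Numerically y/x = 4.680319, so x* = 155/(4.6 + 11·4.680319) = 2.7637.
At I' = 387.5: x* = 6.9093. Change: 6.9093 − 2.7637 = 4.1456.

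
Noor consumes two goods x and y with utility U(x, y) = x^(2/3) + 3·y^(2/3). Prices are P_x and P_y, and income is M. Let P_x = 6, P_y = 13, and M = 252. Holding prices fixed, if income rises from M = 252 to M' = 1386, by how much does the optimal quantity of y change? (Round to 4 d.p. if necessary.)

Δy* = 74.3105

Numerically y/x = 2.654529, so x* = 252/(6 + 13·2.654529) = 6.2209 and y* = 2.654529·6.2209 = 16.5134.
At M' = 1386: y* = 90.824. Change: 90.824 − 16.5134 = 74.3105.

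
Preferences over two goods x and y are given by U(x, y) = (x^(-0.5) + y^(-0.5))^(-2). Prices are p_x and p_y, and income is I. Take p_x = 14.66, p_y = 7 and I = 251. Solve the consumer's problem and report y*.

y* = 15.7308

MU_x ∝ x^(-1.5), MU_y ∝ y^(-1.5), so MRS = (y/x)^(1.5) = p_x/p_y.
Hence y/x = (p_x/p_y)^(1/(1.5)), i.e. raised to the 2/3 power.
With the ratio pinned down, the budget gives x* = I/(p_x + p_y·(y/x)) and y* = (y/x)·x*.
Numerically y/x = 1.636907, so x* = 251/(14.66 + 7·1.636907) = 9.6101 and y* = 1.636907·9.6101 = 15.7308.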